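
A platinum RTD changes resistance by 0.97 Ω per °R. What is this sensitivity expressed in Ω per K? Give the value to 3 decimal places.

1.746 Ω per K

Since only a temperature interval is involved, the additive offset between the scales drops out.
A change of 1 K is a change of 1.8°R, so per K the value is 0.97 × 1.8 = 1.746.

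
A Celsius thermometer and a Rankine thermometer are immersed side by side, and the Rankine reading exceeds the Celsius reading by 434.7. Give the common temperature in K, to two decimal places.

201.94 K

Let x be the Celsius reading; then the Rankine reading is 1.8·x + 491.67.
(1.8·x + 491.67) - x = 434.7  ⇒  (0.8)·x = -56.97  ⇒  x = -71.2125°C.
In kelvin: -71.2125 + 273.15 = 201.94 K.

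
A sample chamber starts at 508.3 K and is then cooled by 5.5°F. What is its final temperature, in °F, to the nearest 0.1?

449.8°F

Initial temperature in Celsius: 508.3 - 273.15 = 235.1500°C.
The 5.5°F change is an interval, so only the factor 5/9 applies: -5.5 × 5/9 = -3.0556°C.
Final Celsius temperature: 235.1500 - 3.0556 = 232.0944°C.
In Fahrenheit: 232.0944 × 1.8 + 32 = 449.8°F.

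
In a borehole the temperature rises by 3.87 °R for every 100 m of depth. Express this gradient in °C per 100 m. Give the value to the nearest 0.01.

2.15 °C/100 m

The quantity depends on a temperature interval, so only the ratio of degree sizes applies; the offset between the scales is irrelevant.
A change of 1°R is a change of 5/9°C, so 3.87 × 5/9 = 2.15.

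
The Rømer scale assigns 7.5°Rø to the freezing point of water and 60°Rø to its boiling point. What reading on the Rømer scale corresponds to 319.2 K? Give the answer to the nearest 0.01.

31.68°Rø

First in Celsius: 319.2 - 273.15 = 46.0500°C.
Linearly onto the Rømer scale: 7.5 + (46.0500 / 100) × (60 - 7.5) = 31.68°Rø.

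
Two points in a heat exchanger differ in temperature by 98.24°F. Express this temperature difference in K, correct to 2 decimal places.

An interval of 1°F corresponds to 5/9 K.
98.24 × 5/9 = 54.58.

54.58 K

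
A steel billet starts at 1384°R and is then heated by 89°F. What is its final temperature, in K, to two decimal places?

818.33 K

Initial temperature in Celsius: (1384 - 491.67) × 5/9 = 495.7389°C.
The 89°F change is an interval, so only the factor 5/9 applies: +89 × 5/9 = +49.4444°C.
Final Celsius temperature: 495.7389 + 49.4444 = 545.1833°C.
In kelvin: 545.1833 + 273.15 = 818.33 K.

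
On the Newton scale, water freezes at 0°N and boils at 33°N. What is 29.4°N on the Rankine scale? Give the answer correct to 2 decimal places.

652.03°R

Linear interpolation between the fixed points: C = (29.4 - 0) × 100 / (33 - 0) = 89.0909°C.
Then 89.0909 × 1.8 + 491.67 = 652.03°R.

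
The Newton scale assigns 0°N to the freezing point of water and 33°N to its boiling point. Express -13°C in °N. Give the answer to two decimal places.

-4.29°N

Linearly onto the Newton scale: 0 + (-13.0000 / 100) × (33 - 0) = -4.29°N.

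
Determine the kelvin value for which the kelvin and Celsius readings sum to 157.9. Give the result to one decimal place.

Let K be the kelvin reading. The Celsius reading is C = 1·K - 273.15.
Require K + C = 157.9: (2)·K - 273.15 = 157.9.
K = (157.9 + 273.15) / (2) = 215.5.

215.5 K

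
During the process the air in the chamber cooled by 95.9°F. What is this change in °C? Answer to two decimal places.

An interval of 1°F corresponds to 5/9°C.
95.9 × 5/9 = 53.28.

53.28°C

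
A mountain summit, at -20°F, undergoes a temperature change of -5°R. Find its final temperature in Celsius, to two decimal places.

-31.67°C

Initial temperature in Celsius: (-20 - 32) × 5/9 = -28.8889°C.
The 5°R change is an interval, so only the factor 5/9 applies: -5 × 5/9 = -2.7778°C.
Final Celsius temperature: -28.8889 - 2.7778 = -31.6667°C.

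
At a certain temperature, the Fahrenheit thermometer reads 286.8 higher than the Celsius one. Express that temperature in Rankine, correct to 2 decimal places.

Let x be the Celsius reading; then the Fahrenheit reading is 1.8·x + 32.
(1.8·x + 32) - x = 286.8  ⇒  (0.8)·x = 254.8  ⇒  x = 318.5000°C.
In Rankine: 318.5000 × 1.8 + 491.67 = 1064.97°R.

1064.97°R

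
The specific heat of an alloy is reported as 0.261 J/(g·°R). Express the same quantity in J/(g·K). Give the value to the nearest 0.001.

0.470 J/(g·K)

The quantity depends on a temperature interval, so only the ratio of degree sizes applies; the offset between the scales is irrelevant.
A change of 1 K is a change of 1.8°R, so per K the value is 0.261 × 1.8 = 0.470.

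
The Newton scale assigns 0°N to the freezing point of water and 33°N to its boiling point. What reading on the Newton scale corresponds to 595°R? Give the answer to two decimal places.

First in Celsius: (595 - 491.67) × 5/9 = 57.4056°C.
Linearly onto the Newton scale: 0 + (57.4056 / 100) × (33 - 0) = 18.94°N.

18.94°N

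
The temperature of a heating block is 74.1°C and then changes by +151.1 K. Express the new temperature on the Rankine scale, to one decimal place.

897.0°R

The 151.1 K change is an interval; Kelvin and Celsius degrees are the same size, so ΔC = +151.1°C.
Final Celsius temperature: 74.1000 + 151.1000 = 225.2000°C.
In Rankine: 225.2000 × 1.8 + 491.67 = 897.0°R.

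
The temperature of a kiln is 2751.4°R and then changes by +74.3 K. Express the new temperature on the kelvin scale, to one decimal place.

1602.9 K

Initial temperature in Celsius: (2751.4 - 491.67) × 5/9 = 1255.4056°C.
The 74.3 K change is an interval; Kelvin and Celsius degrees are the same size, so ΔC = +74.3°C.
Final Celsius temperature: 1255.4056 + 74.3000 = 1329.7056°C.
In kelvin: 1329.7056 + 273.15 = 1602.9 K.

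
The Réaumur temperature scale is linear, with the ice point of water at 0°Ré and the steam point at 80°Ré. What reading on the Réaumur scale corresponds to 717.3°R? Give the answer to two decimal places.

100.28°Ré

First in Celsius: (717.3 - 491.67) × 5/9 = 125.3500°C.
Linearly onto the Réaumur scale: 0 + (125.3500 / 100) × (80 - 0) = 100.28°Ré.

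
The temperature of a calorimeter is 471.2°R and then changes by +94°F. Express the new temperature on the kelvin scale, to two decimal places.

Initial temperature in Celsius: (471.2 - 491.67) × 5/9 = -11.3722°C.
The 94°F change is an interval, so only the factor 5/9 applies: +94 × 5/9 = +52.2222°C.
Final Celsius temperature: -11.3722 + 52.2222 = 40.8500°C.
In kelvin: 40.8500 + 273.15 = 314.00 K.

314.00 K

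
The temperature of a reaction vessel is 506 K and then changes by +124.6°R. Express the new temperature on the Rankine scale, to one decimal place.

1035.4°R

Initial temperature in Celsius: 506 - 273.15 = 232.8500°C.
The 124.6°R change is an interval, so only the factor 5/9 applies: +124.6 × 5/9 = +69.2222°C.
Final Celsius temperature: 232.8500 + 69.2222 = 302.0722°C.
In Rankine: 302.0722 × 1.8 + 491.67 = 1035.4°R.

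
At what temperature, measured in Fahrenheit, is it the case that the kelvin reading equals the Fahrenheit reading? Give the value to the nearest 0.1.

Let F be the Fahrenheit reading. The kelvin reading is K = 5/9·F + 255.372.
Set K = F: 5/9·F + 255.372 = F.
(-4/9)·F = -255.372  ⇒  F = 574.6.

574.6°F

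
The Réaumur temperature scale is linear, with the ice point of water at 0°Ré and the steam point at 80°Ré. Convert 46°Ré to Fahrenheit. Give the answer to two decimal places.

135.50°F

Linear interpolation between the fixed points: C = (46 - 0) × 100 / (80 - 0) = 57.5000°C.
Then 57.5000 × 1.8 + 32 = 135.50°F.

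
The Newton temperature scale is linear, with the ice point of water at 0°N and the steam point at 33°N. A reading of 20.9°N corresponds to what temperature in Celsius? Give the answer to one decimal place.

63.3°C

Linear interpolation between the fixed points: C = (20.9 - 0) × 100 / (33 - 0) = 63.3333°C.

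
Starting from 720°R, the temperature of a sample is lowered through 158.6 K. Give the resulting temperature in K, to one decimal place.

Initial temperature in Celsius: (720 - 491.67) × 5/9 = 126.8500°C.
The 158.6 K change is an interval; Kelvin and Celsius degrees are the same size, so ΔC = -158.6°C.
Final Celsius temperature: 126.8500 - 158.6000 = -31.7500°C.
In kelvin: -31.7500 + 273.15 = 241.4 K.

241.4 K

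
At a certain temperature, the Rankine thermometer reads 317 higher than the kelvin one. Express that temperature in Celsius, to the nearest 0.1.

Let x be the kelvin reading; then the Rankine reading is 1.8·x.
(1.8·x) - x = 317  ⇒  (0.8)·x = 317  ⇒  x = 396.2500 K.
In Celsius: 396.25 - 273.15 = 123.1°C.

123.1°C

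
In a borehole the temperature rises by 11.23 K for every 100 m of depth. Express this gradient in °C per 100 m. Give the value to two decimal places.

Since only a temperature interval is involved, the additive offset between the scales drops out.
A change of 1 K is a change of 1°C, so 11.23 × 1 = 11.23.

11.23 °C/100 m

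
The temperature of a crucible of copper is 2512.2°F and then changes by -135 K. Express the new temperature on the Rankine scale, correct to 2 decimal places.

Initial temperature in Celsius: (2512.2 - 32) × 5/9 = 1377.8889°C.
The 135 K change is an interval; Kelvin and Celsius degrees are the same size, so ΔC = -135°C.
Final Celsius temperature: 1377.8889 - 135.0000 = 1242.8889°C.
In Rankine: 1242.8889 × 1.8 + 491.67 = 2728.87°R.

2728.87°R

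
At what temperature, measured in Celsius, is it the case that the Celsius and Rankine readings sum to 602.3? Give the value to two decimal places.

Let C be the Celsius reading. The Rankine reading is R = 1.8·C + 491.67.
Require C + R = 602.3: (2.8)·C + 491.67 = 602.3.
C = (602.3 - 491.67) / (2.8) = 39.51.

39.51°C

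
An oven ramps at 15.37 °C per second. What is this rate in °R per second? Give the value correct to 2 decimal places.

Since only a temperature interval is involved, the additive offset between the scales drops out.
A change of 1°C is a change of 1.8°R, so 15.37 × 1.8 = 27.67.

27.67 °R/second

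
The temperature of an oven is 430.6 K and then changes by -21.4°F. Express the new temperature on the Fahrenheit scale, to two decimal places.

Initial temperature in Celsius: 430.6 - 273.15 = 157.4500°C.
The 21.4°F change is an interval, so only the factor 5/9 applies: -21.4 × 5/9 = -11.8889°C.
Final Celsius temperature: 157.4500 - 11.8889 = 145.5611°C.
In Fahrenheit: 145.5611 × 1.8 + 32 = 294.01°F.

294.01°F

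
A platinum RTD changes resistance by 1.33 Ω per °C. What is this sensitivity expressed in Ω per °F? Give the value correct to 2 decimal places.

0.74 Ω per °F

The quantity depends on a temperature interval, so only the ratio of degree sizes applies; the offset between the scales is irrelevant.
A change of 1°F is a change of 5/9°C, so per °F the value is 1.33 × 5/9 = 0.74.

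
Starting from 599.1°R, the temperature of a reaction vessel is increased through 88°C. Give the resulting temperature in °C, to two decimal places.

Initial temperature in Celsius: (599.1 - 491.67) × 5/9 = 59.6833°C.
Final Celsius temperature: 59.6833 + 88.0000 = 147.6833°C.

147.68°C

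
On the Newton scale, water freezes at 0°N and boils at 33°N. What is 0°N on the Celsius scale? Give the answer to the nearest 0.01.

Linear interpolation between the fixed points: C = (0 - 0) × 100 / (33 - 0) = 0.0000°C.

0.00°C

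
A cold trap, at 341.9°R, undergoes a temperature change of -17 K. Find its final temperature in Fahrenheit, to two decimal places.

-148.37°F

Initial temperature in Celsius: (341.9 - 491.67) × 5/9 = -83.2056°C.
The 17 K change is an interval; Kelvin and Celsius degrees are the same size, so ΔC = -17°C.
Final Celsius temperature: -83.2056 - 17.0000 = -100.2056°C.
In Fahrenheit: -100.2056 × 1.8 + 32 = -148.37°F.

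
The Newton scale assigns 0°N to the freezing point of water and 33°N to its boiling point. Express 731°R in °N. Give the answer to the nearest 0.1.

First in Celsius: (731 - 491.67) × 5/9 = 132.9611°C.
Linearly onto the Newton scale: 0 + (132.9611 / 100) × (33 - 0) = 43.9°N.

43.9°N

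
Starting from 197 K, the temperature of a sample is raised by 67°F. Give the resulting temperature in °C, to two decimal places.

Initial temperature in Celsius: 197 - 273.15 = -76.1500°C.
The 67°F change is an interval, so only the factor 5/9 applies: +67 × 5/9 = +37.2222°C.
Final Celsius temperature: -76.1500 + 37.2222 = -38.9278°C.

-38.93°C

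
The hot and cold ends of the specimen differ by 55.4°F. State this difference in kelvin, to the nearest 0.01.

30.78 K

For a temperature interval the offset drops out; only the factor 5/9 applies.
55.4 × 5/9 = 30.78.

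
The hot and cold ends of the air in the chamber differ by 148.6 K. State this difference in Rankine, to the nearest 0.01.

An interval of 1 K corresponds to 1.8°R.
148.6 × 1.8 = 267.48.

267.48°R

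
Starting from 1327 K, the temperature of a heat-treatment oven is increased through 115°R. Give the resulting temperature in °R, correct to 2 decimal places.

2503.60°R

Initial temperature in Celsius: 1327 - 273.15 = 1053.8500°C.
The 115°R change is an interval, so only the factor 5/9 applies: +115 × 5/9 = +63.8889°C.
Final Celsius temperature: 1053.8500 + 63.8889 = 1117.7389°C.
In Rankine: 1117.7389 × 1.8 + 491.67 = 2503.60°R.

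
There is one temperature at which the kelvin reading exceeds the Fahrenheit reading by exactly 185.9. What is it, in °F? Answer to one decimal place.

Let F be the Fahrenheit reading. The kelvin reading is K = 5/9·F + 255.372.
Require K - F = 185.9: (-4/9)·F + 255.372 = 185.9.
F = (185.9 - 255.372) / (-4/9) = 156.3.

156.3°F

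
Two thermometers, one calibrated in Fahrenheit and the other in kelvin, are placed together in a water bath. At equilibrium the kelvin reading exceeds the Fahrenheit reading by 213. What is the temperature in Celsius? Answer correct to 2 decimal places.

Let x be the Fahrenheit reading; then the kelvin reading is 5/9·x + 255.372.
(5/9·x + 255.372) - x = 213  ⇒  (-4/9)·x = -42.3722  ⇒  x = 95.3375°F.
In Celsius: (95.3375 - 32) × 5/9 = 35.19°C.

35.19°C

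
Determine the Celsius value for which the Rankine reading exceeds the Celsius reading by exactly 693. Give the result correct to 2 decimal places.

251.66°C

Let C be the Celsius reading. The Rankine reading is R = 1.8·C + 491.67.
Require R - C = 693: (0.8)·C + 491.67 = 693.
C = (693 - 491.67) / (0.8) = 251.66.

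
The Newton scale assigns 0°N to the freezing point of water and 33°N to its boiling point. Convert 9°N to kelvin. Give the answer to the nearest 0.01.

300.42 K

Linear interpolation between the fixed points: C = (9 - 0) × 100 / (33 - 0) = 27.2727°C.
Then 27.2727 + 273.15 = 300.42 K.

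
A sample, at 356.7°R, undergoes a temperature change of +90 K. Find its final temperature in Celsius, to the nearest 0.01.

15.02°C

Initial temperature in Celsius: (356.7 - 491.67) × 5/9 = -74.9833°C.
The 90 K change is an interval; Kelvin and Celsius degrees are the same size, so ΔC = +90°C.
Final Celsius temperature: -74.9833 + 90.0000 = 15.0167°C.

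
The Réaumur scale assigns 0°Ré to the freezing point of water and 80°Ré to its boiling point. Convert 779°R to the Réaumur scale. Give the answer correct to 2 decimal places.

First in Celsius: (779 - 491.67) × 5/9 = 159.6278°C.
Linearly onto the Réaumur scale: 0 + (159.6278 / 100) × (80 - 0) = 127.70°Ré.

127.70°Ré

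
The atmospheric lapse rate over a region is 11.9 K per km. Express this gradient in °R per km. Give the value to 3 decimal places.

21.420 °R/km

Since only a temperature interval is involved, the additive offset between the scales drops out.
A change of 1 K is a change of 1.8°R, so 11.9 × 1.8 = 21.420.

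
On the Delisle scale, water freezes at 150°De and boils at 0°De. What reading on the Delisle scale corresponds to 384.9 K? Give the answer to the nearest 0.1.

First in Celsius: 384.9 - 273.15 = 111.7500°C.
Linearly onto the Delisle scale: 150 + (111.7500 / 100) × (0 - 150) = -17.6°De.

-17.6°De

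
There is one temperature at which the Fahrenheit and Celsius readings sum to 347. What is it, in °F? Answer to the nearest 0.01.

Let F be the Fahrenheit reading. The Celsius reading is C = 5/9·F - 17.7778.
Require F + C = 347: (14/9)·F - 17.7778 = 347.
F = (347 + 17.7778) / (14/9) = 234.50.

234.50°F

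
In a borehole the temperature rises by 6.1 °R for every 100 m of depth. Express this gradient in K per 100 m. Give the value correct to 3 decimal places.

Since only a temperature interval is involved, the additive offset between the scales drops out.
A change of 1°R is a change of 5/9 K, so 6.1 × 5/9 = 3.389.

3.389 K/100 m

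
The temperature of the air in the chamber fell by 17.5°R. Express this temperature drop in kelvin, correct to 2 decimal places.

9.72 K

An interval of 1°R corresponds to 5/9 K.
17.5 × 5/9 = 9.72.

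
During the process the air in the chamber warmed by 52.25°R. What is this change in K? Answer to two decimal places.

29.03 K

Only the scale ratio 5/9 matters for a change in temperature.
52.25 × 5/9 = 29.03.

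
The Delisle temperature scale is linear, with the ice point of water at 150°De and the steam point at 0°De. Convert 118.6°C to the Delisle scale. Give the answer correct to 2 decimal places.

-27.90°De

Linearly onto the Delisle scale: 150 + (118.6000 / 100) × (0 - 150) = -27.90°De.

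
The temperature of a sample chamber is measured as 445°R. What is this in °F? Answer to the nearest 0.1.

In Celsius: (445 - 491.67) × 5/9 = -25.9278°C.
In Fahrenheit: -25.9278 × 1.8 + 32 = -14.7°F.

-14.7°F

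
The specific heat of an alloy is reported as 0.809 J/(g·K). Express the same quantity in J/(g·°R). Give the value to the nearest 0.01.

0.45 J/(g·°R)

The quantity depends on a temperature interval, so only the ratio of degree sizes applies; the offset between the scales is irrelevant.
A change of 1°R is a change of 5/9 K, so per °R the value is 0.809 × 5/9 = 0.45.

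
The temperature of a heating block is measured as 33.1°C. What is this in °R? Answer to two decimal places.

551.25°R

In Rankine: 33.1000 × 1.8 + 491.67 = 551.25°R.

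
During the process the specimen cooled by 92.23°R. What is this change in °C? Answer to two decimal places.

51.24°C

An interval of 1°R corresponds to 5/9°C.
92.23 × 5/9 = 51.24.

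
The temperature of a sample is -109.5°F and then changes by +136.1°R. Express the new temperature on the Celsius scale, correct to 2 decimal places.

Initial temperature in Celsius: (-109.5 - 32) × 5/9 = -78.6111°C.
The 136.1°R change is an interval, so only the factor 5/9 applies: +136.1 × 5/9 = +75.6111°C.
Final Celsius temperature: -78.6111 + 75.6111 = -3.0000°C.

-3.00°C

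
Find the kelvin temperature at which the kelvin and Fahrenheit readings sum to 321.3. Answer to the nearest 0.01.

Let K be the kelvin reading. The Fahrenheit reading is F = 1.8·K - 459.67.
Require K + F = 321.3: (2.8)·K - 459.67 = 321.3.
K = (321.3 + 459.67) / (2.8) = 278.92.

278.92 K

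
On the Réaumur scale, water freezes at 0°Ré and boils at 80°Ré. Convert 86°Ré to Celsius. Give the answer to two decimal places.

107.50°C

Linear interpolation between the fixed points: C = (86 - 0) × 100 / (80 - 0) = 107.5000°C.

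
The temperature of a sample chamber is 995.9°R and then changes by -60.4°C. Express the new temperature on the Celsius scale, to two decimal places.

Initial temperature in Celsius: (995.9 - 491.67) × 5/9 = 280.1278°C.
Final Celsius temperature: 280.1278 - 60.4000 = 219.7278°C.

219.73°C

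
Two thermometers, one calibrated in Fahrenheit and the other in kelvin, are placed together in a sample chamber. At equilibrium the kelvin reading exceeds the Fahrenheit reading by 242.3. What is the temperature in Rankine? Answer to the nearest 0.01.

489.08°R

Let x be the Fahrenheit reading; then the kelvin reading is 5/9·x + 255.372.
(5/9·x + 255.372) - x = 242.3  ⇒  (-4/9)·x = -13.0722  ⇒  x = 29.4125°F.
In Celsius: (29.4125 - 32) × 5/9 = -1.4375°C.
In Rankine: -1.4375 × 1.8 + 491.67 = 489.08°R.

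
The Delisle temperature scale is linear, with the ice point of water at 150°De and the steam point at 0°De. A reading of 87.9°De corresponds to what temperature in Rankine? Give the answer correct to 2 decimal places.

Linear interpolation between the fixed points: C = (87.9 - 150) × 100 / (0 - 150) = 41.4000°C.
Then 41.4000 × 1.8 + 491.67 = 566.19°R.

566.19°R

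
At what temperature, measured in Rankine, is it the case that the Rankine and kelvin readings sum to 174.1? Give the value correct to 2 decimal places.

Let R be the Rankine reading. The kelvin reading is K = 5/9·R.
Require R + K = 174.1: (14/9)·R = 174.1.
R = (174.1) / (14/9) = 111.92.

111.92°R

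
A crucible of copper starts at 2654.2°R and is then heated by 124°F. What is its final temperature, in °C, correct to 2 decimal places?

1270.29°C

Initial temperature in Celsius: (2654.2 - 491.67) × 5/9 = 1201.4056°C.
The 124°F change is an interval, so only the factor 5/9 applies: +124 × 5/9 = +68.8889°C.
Final Celsius temperature: 1201.4056 + 68.8889 = 1270.2944°C.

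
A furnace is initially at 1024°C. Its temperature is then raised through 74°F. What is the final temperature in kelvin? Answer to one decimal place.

1338.3 K

The 74°F change is an interval, so only the factor 5/9 applies: +74 × 5/9 = +41.1111°C.
Final Celsius temperature: 1024.0000 + 41.1111 = 1065.1111°C.
In kelvin: 1065.1111 + 273.15 = 1338.3 K.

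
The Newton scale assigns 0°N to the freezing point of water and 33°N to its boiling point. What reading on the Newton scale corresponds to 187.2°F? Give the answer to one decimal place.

28.5°N

First in Celsius: (187.2 - 32) × 5/9 = 86.2222°C.
Linearly onto the Newton scale: 0 + (86.2222 / 100) × (33 - 0) = 28.5°N.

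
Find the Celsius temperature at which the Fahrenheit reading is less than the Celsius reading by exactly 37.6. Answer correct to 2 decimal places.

-87.00°C

Let C be the Celsius reading. The Fahrenheit reading is F = 1.8·C + 32.
Require F - C = -37.6: (0.8)·C + 32 = -37.6.
C = (-37.6 - 32) / (0.8) = -87.00.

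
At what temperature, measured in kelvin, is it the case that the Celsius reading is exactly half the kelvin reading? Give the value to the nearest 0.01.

Let K be the kelvin reading. The Celsius reading is C = 1·K - 273.15.
Require C = 0.5·K: 1·K - 273.15 = 0.5·K.
(0.5)·K = 273.15  ⇒  K = 546.30.

546.30 K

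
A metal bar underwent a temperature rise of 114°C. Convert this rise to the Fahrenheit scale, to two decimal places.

For a temperature interval the offset drops out; only the factor 1.8 applies.
114 × 1.8 = 205.20.

205.20°F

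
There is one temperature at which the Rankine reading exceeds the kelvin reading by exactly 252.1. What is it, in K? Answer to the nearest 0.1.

315.1 K

Let K be the kelvin reading. The Rankine reading is R = 1.8·K.
Require R - K = 252.1: (0.8)·K = 252.1.
K = (252.1) / (0.8) = 315.1.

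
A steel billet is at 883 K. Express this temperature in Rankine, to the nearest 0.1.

In Celsius: 883 - 273.15 = 609.8500°C.
In Rankine: 609.8500 × 1.8 + 491.67 = 1589.4°R.

1589.4°R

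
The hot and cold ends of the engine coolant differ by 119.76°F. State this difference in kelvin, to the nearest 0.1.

Only the scale ratio 5/9 matters for a change in temperature.
119.76 × 5/9 = 66.5.

66.5 K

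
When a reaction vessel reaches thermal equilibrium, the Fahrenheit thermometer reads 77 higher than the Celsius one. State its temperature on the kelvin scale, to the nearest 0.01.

329.40 K

Let x be the Celsius reading; then the Fahrenheit reading is 1.8·x + 32.
(1.8·x + 32) - x = 77  ⇒  (0.8)·x = 45  ⇒  x = 56.2500°C.
In kelvin: 56.2500 + 273.15 = 329.40 K.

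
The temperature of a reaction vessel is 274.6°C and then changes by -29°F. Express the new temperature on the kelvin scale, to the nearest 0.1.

531.6 K

The 29°F change is an interval, so only the factor 5/9 applies: -29 × 5/9 = -16.1111°C.
Final Celsius temperature: 274.6000 - 16.1111 = 258.4889°C.
In kelvin: 258.4889 + 273.15 = 531.6 K.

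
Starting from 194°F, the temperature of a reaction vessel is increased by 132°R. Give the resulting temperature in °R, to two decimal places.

785.67°R

Initial temperature in Celsius: (194 - 32) × 5/9 = 90.0000°C.
The 132°R change is an interval, so only the factor 5/9 applies: +132 × 5/9 = +73.3333°C.
Final Celsius temperature: 90.0000 + 73.3333 = 163.3333°C.
In Rankine: 163.3333 × 1.8 + 491.67 = 785.67°R.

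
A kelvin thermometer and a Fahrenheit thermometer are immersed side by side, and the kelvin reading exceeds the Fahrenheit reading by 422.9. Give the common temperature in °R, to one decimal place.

Let x be the kelvin reading; then the Fahrenheit reading is 1.8·x - 459.67.
(1.8·x - 459.67) - x = -422.9  ⇒  (0.8)·x = 36.77  ⇒  x = 45.9625 K.
In Celsius: 45.9625 - 273.15 = -227.1875°C.
In Rankine: -227.1875 × 1.8 + 491.67 = 82.7°R.

82.7°R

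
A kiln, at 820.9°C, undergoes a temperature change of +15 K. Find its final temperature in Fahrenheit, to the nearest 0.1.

1536.6°F

The 15 K change is an interval; Kelvin and Celsius degrees are the same size, so ΔC = +15°C.
Final Celsius temperature: 820.9000 + 15.0000 = 835.9000°C.
In Fahrenheit: 835.9000 × 1.8 + 32 = 1536.6°F.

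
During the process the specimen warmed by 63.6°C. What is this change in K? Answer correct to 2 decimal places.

63.60 K

Celsius and kelvin degrees are the same size, so the interval is unchanged: 63.60.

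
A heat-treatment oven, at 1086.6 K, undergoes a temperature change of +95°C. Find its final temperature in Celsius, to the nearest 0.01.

908.45°C

Initial temperature in Celsius: 1086.6 - 273.15 = 813.4500°C.
Final Celsius temperature: 813.4500 + 95.0000 = 908.4500°C.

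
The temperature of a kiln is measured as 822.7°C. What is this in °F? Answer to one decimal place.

1512.9°F

In Fahrenheit: 822.7000 × 1.8 + 32 = 1512.9°F.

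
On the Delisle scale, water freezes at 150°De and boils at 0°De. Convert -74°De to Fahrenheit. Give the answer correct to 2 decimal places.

Linear interpolation between the fixed points: C = (-74 - 150) × 100 / (0 - 150) = 149.3333°C.
Then 149.3333 × 1.8 + 32 = 300.80°F.

300.80°F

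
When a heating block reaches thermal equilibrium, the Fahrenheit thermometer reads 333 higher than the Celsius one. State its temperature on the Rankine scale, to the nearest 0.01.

1168.92°R

Let x be the Celsius reading; then the Fahrenheit reading is 1.8·x + 32.
(1.8·x + 32) - x = 333  ⇒  (0.8)·x = 301  ⇒  x = 376.2500°C.
In Rankine: 376.2500 × 1.8 + 491.67 = 1168.92°R.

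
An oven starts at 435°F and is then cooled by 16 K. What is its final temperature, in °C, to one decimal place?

207.9°C

Initial temperature in Celsius: (435 - 32) × 5/9 = 223.8889°C.
The 16 K change is an interval; Kelvin and Celsius degrees are the same size, so ΔC = -16°C.
Final Celsius temperature: 223.8889 - 16.0000 = 207.8889°C.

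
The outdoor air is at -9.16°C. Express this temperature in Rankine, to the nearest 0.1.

475.2°R

In Rankine: -9.1600 × 1.8 + 491.67 = 475.2°R.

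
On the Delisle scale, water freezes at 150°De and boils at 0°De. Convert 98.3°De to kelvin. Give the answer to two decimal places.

Linear interpolation between the fixed points: C = (98.3 - 150) × 100 / (0 - 150) = 34.4667°C.
Then 34.4667 + 273.15 = 307.62 K.

307.62 K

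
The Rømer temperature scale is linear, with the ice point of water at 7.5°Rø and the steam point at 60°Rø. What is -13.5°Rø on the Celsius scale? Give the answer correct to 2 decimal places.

Linear interpolation between the fixed points: C = (-13.5 - 7.5) × 100 / (60 - 7.5) = -40.0000°C.

-40.00°C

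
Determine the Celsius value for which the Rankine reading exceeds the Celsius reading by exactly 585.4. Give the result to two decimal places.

Let C be the Celsius reading. The Rankine reading is R = 1.8·C + 491.67.
Require R - C = 585.4: (0.8)·C + 491.67 = 585.4.
C = (585.4 - 491.67) / (0.8) = 117.16.

117.16°C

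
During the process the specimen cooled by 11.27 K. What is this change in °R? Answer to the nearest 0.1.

Only the scale ratio 1.8 matters for a change in temperature.
11.27 × 1.8 = 20.3.

20.3°R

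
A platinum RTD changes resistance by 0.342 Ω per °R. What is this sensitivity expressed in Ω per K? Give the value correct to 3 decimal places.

0.616 Ω per K

The quantity depends on a temperature interval, so only the ratio of degree sizes applies; the offset between the scales is irrelevant.
A change of 1 K is a change of 1.8°R, so per K the value is 0.342 × 1.8 = 0.616.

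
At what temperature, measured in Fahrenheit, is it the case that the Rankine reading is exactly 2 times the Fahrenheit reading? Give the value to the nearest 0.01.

459.67°F

Let F be the Fahrenheit reading. The Rankine reading is R = 1·F + 459.67.
Require R = 2·F: 1·F + 459.67 = 2·F.
(-1)·F = -459.67  ⇒  F = 459.67.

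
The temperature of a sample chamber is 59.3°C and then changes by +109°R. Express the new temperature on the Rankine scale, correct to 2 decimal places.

The 109°R change is an interval, so only the factor 5/9 applies: +109 × 5/9 = +60.5556°C.
Final Celsius temperature: 59.3000 + 60.5556 = 119.8556°C.
In Rankine: 119.8556 × 1.8 + 491.67 = 707.41°R.

707.41°R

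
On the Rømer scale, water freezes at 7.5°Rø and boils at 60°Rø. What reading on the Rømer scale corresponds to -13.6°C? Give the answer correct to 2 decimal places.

Linearly onto the Rømer scale: 7.5 + (-13.6000 / 100) × (60 - 7.5) = 0.36°Rø.

0.36°Rø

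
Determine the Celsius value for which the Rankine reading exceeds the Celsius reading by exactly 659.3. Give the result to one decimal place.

Let C be the Celsius reading. The Rankine reading is R = 1.8·C + 491.67.
Require R - C = 659.3: (0.8)·C + 491.67 = 659.3.
C = (659.3 - 491.67) / (0.8) = 209.5.

209.5°C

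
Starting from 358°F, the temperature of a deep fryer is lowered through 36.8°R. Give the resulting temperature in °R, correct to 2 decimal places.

780.87°R

Initial temperature in Celsius: (358 - 32) × 5/9 = 181.1111°C.
The 36.8°R change is an interval, so only the factor 5/9 applies: -36.8 × 5/9 = -20.4444°C.
Final Celsius temperature: 181.1111 - 20.4444 = 160.6667°C.
In Rankine: 160.6667 × 1.8 + 491.67 = 780.87°R.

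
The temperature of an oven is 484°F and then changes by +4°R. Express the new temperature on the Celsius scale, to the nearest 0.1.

Initial temperature in Celsius: (484 - 32) × 5/9 = 251.1111°C.
The 4°R change is an interval, so only the factor 5/9 applies: +4 × 5/9 = +2.2222°C.
Final Celsius temperature: 251.1111 + 2.2222 = 253.3333°C.

253.3°C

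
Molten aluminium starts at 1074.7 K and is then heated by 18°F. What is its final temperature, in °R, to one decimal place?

1952.5°R

Initial temperature in Celsius: 1074.7 - 273.15 = 801.5500°C.
The 18°F change is an interval, so only the factor 5/9 applies: +18 × 5/9 = +10.0000°C.
Final Celsius temperature: 801.5500 + 10.0000 = 811.5500°C.
In Rankine: 811.5500 × 1.8 + 491.67 = 1952.5°R.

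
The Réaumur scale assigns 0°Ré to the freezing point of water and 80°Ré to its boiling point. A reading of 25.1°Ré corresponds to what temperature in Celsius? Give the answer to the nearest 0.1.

Linear interpolation between the fixed points: C = (25.1 - 0) × 100 / (80 - 0) = 31.3750°C.

31.4°C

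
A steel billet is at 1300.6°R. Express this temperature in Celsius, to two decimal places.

In Celsius: (1300.6 - 491.67) × 5/9 = 449.4056°C.

449.41°C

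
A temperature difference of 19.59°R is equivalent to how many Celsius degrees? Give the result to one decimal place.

Only the scale ratio 5/9 matters for a change in temperature.
19.59 × 5/9 = 10.9.

10.9°C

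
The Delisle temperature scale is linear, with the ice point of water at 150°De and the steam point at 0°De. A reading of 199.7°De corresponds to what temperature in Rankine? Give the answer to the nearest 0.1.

Linear interpolation between the fixed points: C = (199.7 - 150) × 100 / (0 - 150) = -33.1333°C.
Then -33.1333 × 1.8 + 491.67 = 432.0°R.

432.0°R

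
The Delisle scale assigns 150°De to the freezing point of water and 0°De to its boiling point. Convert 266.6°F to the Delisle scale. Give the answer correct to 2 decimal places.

First in Celsius: (266.6 - 32) × 5/9 = 130.3333°C.
Linearly onto the Delisle scale: 150 + (130.3333 / 100) × (0 - 150) = -45.50°De.

-45.50°De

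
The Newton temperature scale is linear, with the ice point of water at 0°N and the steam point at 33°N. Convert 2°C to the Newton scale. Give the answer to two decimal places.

Linearly onto the Newton scale: 0 + (2.0000 / 100) × (33 - 0) = 0.66°N.

0.66°N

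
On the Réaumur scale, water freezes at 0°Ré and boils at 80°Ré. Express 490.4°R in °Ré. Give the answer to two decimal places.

First in Celsius: (490.4 - 491.67) × 5/9 = -0.7056°C.
Linearly onto the Réaumur scale: 0 + (-0.7056 / 100) × (80 - 0) = -0.56°Ré.

-0.56°Ré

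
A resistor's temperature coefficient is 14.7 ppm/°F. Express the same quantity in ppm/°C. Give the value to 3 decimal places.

Since only a temperature interval is involved, the additive offset between the scales drops out.
A change of 1°C is a change of 1.8°F, so per °C the value is 14.7 × 1.8 = 26.460.

26.460 ppm/°C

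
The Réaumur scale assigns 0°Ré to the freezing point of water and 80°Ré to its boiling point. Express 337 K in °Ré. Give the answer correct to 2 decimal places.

51.08°Ré

First in Celsius: 337 - 273.15 = 63.8500°C.
Linearly onto the Réaumur scale: 0 + (63.8500 / 100) × (80 - 0) = 51.08°Ré.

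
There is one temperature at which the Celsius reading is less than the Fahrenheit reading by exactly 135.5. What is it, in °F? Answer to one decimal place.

Let F be the Fahrenheit reading. The Celsius reading is C = 5/9·F - 17.7778.
Require C - F = -135.5: (-4/9)·F - 17.7778 = -135.5.
F = (-135.5 + 17.7778) / (-4/9) = 264.9.

264.9°F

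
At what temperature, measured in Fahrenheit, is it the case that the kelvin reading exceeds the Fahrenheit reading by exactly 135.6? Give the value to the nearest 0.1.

Let F be the Fahrenheit reading. The kelvin reading is K = 5/9·F + 255.372.
Require K - F = 135.6: (-4/9)·F + 255.372 = 135.6.
F = (135.6 - 255.372) / (-4/9) = 269.5.

269.5°F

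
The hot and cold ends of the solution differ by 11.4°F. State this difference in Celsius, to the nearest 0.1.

6.3°C

Only the scale ratio 5/9 matters for a change in temperature.
11.4 × 5/9 = 6.3.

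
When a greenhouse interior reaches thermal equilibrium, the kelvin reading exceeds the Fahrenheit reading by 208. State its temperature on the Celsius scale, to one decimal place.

Let x be the Fahrenheit reading; then the kelvin reading is 5/9·x + 255.372.
(5/9·x + 255.372) - x = 208  ⇒  (-4/9)·x = -47.3722  ⇒  x = 106.5875°F.
In Celsius: (106.5875 - 32) × 5/9 = 41.4°C.

41.4°C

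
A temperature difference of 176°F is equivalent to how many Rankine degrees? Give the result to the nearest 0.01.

Fahrenheit and Rankine degrees are the same size, so the interval is unchanged: 176.00.

176.00°R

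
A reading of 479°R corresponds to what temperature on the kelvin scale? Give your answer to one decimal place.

266.1 K

In Celsius: (479 - 491.67) × 5/9 = -7.0389°C.
In kelvin: -7.0389 + 273.15 = 266.1 K.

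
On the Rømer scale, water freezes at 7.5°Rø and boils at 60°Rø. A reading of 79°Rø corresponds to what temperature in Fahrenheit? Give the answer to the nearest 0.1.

277.1°F

Linear interpolation between the fixed points: C = (79 - 7.5) × 100 / (60 - 7.5) = 136.1905°C.
Then 136.1905 × 1.8 + 32 = 277.1°F.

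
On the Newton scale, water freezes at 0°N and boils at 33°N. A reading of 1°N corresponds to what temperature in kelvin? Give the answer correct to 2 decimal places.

Linear interpolation between the fixed points: C = (1 - 0) × 100 / (33 - 0) = 3.0303°C.
Then 3.0303 + 273.15 = 276.18 K.

276.18 K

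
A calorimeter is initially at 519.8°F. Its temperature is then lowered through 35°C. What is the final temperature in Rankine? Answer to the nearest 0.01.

916.47°R

Initial temperature in Celsius: (519.8 - 32) × 5/9 = 271.0000°C.
Final Celsius temperature: 271.0000 - 35.0000 = 236.0000°C.
In Rankine: 236.0000 × 1.8 + 491.67 = 916.47°R.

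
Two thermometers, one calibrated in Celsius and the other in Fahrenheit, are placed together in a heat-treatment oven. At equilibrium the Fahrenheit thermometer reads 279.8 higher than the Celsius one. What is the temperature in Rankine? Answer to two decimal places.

1049.22°R

Let x be the Celsius reading; then the Fahrenheit reading is 1.8·x + 32.
(1.8·x + 32) - x = 279.8  ⇒  (0.8)·x = 247.8  ⇒  x = 309.7500°C.
In Rankine: 309.7500 × 1.8 + 491.67 = 1049.22°R.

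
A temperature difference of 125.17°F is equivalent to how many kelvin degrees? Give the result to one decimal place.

For a temperature interval the offset drops out; only the factor 5/9 applies.
125.17 × 5/9 = 69.5.

69.5 K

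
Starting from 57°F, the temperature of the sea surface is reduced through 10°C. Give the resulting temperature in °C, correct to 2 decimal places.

3.89°C

Initial temperature in Celsius: (57 - 32) × 5/9 = 13.8889°C.
Final Celsius temperature: 13.8889 - 10.0000 = 3.8889°C.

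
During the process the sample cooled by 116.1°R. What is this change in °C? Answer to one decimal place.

64.5°C

An interval of 1°R corresponds to 5/9°C.
116.1 × 5/9 = 64.5.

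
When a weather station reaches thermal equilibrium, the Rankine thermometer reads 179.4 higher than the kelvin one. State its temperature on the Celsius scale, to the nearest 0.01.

-48.90°C

Let x be the kelvin reading; then the Rankine reading is 1.8·x.
(1.8·x) - x = 179.4  ⇒  (0.8)·x = 179.4  ⇒  x = 224.2500 K.
In Celsius: 224.25 - 273.15 = -48.90°C.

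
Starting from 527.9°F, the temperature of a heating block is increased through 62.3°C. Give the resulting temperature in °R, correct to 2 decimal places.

1099.71°R

Initial temperature in Celsius: (527.9 - 32) × 5/9 = 275.5000°C.
Final Celsius temperature: 275.5000 + 62.3000 = 337.8000°C.
In Rankine: 337.8000 × 1.8 + 491.67 = 1099.71°R.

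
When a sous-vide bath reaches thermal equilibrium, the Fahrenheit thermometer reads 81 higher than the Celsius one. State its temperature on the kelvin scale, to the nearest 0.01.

334.40 K

Let x be the Celsius reading; then the Fahrenheit reading is 1.8·x + 32.
(1.8·x + 32) - x = 81  ⇒  (0.8)·x = 49  ⇒  x = 61.2500°C.
In kelvin: 61.2500 + 273.15 = 334.40 K.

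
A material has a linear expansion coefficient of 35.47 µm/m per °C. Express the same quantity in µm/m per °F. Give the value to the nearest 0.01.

Since only a temperature interval is involved, the additive offset between the scales drops out.
A change of 1°F is a change of 5/9°C, so per °F the value is 35.47 × 5/9 = 19.71.

19.71 µm/m per °F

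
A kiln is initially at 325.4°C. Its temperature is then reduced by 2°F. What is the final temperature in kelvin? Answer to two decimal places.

597.44 K

The 2°F change is an interval, so only the factor 5/9 applies: -2 × 5/9 = -1.1111°C.
Final Celsius temperature: 325.4000 - 1.1111 = 324.2889°C.
In kelvin: 324.2889 + 273.15 = 597.44 K.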